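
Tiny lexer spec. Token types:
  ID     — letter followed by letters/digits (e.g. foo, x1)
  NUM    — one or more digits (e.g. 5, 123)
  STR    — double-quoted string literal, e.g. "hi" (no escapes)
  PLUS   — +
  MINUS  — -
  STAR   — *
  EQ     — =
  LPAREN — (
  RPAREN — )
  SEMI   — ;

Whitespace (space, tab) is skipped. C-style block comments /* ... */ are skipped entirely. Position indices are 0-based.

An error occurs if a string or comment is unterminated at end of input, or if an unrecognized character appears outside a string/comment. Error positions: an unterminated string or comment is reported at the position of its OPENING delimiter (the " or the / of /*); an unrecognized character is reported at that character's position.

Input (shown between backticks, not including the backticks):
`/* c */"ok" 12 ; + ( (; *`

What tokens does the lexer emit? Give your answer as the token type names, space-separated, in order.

Answer: STR NUM SEMI PLUS LPAREN LPAREN SEMI STAR

Derivation:
pos=0: enter COMMENT mode (saw '/*')
exit COMMENT mode (now at pos=7)
pos=7: enter STRING mode
pos=7: emit STR "ok" (now at pos=11)
pos=12: emit NUM '12' (now at pos=14)
pos=15: emit SEMI ';'
pos=17: emit PLUS '+'
pos=19: emit LPAREN '('
pos=21: emit LPAREN '('
pos=22: emit SEMI ';'
pos=24: emit STAR '*'
DONE. 8 tokens: [STR, NUM, SEMI, PLUS, LPAREN, LPAREN, SEMI, STAR]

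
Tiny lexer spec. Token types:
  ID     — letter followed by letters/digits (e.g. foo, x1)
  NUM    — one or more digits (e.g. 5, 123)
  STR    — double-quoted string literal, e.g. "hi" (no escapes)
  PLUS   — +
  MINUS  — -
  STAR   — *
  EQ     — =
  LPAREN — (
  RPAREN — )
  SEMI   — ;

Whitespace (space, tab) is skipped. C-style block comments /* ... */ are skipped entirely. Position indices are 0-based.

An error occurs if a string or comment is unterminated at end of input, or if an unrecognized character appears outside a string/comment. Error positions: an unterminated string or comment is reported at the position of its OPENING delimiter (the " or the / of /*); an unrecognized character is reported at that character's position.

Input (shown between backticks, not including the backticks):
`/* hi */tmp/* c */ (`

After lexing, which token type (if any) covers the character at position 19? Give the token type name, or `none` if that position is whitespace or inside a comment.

pos=0: enter COMMENT mode (saw '/*')
exit COMMENT mode (now at pos=8)
pos=8: emit ID 'tmp' (now at pos=11)
pos=11: enter COMMENT mode (saw '/*')
exit COMMENT mode (now at pos=18)
pos=19: emit LPAREN '('
DONE. 2 tokens: [ID, LPAREN]
Position 19: char is '(' -> LPAREN

Answer: LPAREN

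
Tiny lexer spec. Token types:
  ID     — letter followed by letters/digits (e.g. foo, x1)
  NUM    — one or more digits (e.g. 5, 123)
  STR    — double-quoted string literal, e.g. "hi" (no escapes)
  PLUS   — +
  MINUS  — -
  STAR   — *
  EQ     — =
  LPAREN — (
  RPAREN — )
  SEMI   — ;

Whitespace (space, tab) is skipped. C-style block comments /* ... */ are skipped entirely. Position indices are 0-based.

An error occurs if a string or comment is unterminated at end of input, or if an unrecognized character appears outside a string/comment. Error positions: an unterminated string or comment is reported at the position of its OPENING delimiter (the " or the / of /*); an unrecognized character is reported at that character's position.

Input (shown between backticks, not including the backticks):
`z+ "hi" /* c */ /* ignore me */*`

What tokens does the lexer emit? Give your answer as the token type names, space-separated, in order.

Answer: ID PLUS STR STAR

Derivation:
pos=0: emit ID 'z' (now at pos=1)
pos=1: emit PLUS '+'
pos=3: enter STRING mode
pos=3: emit STR "hi" (now at pos=7)
pos=8: enter COMMENT mode (saw '/*')
exit COMMENT mode (now at pos=15)
pos=16: enter COMMENT mode (saw '/*')
exit COMMENT mode (now at pos=31)
pos=31: emit STAR '*'
DONE. 4 tokens: [ID, PLUS, STR, STAR]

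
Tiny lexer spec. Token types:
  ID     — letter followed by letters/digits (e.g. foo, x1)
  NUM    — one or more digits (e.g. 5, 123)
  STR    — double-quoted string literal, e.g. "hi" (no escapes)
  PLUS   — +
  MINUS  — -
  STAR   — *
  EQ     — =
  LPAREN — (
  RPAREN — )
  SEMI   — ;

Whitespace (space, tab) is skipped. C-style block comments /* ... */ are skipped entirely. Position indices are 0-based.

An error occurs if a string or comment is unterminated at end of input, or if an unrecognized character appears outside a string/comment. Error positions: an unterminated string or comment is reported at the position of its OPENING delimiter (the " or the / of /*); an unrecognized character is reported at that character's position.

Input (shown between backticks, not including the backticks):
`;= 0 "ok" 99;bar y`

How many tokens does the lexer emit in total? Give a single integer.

pos=0: emit SEMI ';'
pos=1: emit EQ '='
pos=3: emit NUM '0' (now at pos=4)
pos=5: enter STRING mode
pos=5: emit STR "ok" (now at pos=9)
pos=10: emit NUM '99' (now at pos=12)
pos=12: emit SEMI ';'
pos=13: emit ID 'bar' (now at pos=16)
pos=17: emit ID 'y' (now at pos=18)
DONE. 8 tokens: [SEMI, EQ, NUM, STR, NUM, SEMI, ID, ID]

Answer: 8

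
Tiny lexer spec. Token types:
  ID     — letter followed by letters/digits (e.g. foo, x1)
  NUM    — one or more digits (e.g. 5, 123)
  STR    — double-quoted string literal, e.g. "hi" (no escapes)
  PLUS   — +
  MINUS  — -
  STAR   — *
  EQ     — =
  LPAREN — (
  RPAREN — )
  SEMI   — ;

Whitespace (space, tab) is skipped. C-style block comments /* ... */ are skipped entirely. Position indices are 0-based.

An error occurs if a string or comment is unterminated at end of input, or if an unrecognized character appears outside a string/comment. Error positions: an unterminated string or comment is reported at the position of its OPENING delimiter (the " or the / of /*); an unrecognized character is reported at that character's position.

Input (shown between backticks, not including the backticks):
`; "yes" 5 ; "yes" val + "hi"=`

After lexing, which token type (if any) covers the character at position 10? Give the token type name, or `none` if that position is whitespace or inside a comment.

Answer: SEMI

Derivation:
pos=0: emit SEMI ';'
pos=2: enter STRING mode
pos=2: emit STR "yes" (now at pos=7)
pos=8: emit NUM '5' (now at pos=9)
pos=10: emit SEMI ';'
pos=12: enter STRING mode
pos=12: emit STR "yes" (now at pos=17)
pos=18: emit ID 'val' (now at pos=21)
pos=22: emit PLUS '+'
pos=24: enter STRING mode
pos=24: emit STR "hi" (now at pos=28)
pos=28: emit EQ '='
DONE. 9 tokens: [SEMI, STR, NUM, SEMI, STR, ID, PLUS, STR, EQ]
Position 10: char is ';' -> SEMI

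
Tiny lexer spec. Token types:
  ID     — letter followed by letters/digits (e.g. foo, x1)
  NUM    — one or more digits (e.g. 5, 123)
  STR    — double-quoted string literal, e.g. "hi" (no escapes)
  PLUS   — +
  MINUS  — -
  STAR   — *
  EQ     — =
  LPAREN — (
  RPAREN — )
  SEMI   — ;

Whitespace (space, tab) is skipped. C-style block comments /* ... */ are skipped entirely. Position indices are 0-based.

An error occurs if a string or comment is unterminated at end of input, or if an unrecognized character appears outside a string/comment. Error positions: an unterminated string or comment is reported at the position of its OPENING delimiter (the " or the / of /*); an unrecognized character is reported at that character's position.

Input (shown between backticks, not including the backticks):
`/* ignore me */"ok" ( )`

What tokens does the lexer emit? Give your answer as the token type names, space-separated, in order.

Answer: STR LPAREN RPAREN

Derivation:
pos=0: enter COMMENT mode (saw '/*')
exit COMMENT mode (now at pos=15)
pos=15: enter STRING mode
pos=15: emit STR "ok" (now at pos=19)
pos=20: emit LPAREN '('
pos=22: emit RPAREN ')'
DONE. 3 tokens: [STR, LPAREN, RPAREN]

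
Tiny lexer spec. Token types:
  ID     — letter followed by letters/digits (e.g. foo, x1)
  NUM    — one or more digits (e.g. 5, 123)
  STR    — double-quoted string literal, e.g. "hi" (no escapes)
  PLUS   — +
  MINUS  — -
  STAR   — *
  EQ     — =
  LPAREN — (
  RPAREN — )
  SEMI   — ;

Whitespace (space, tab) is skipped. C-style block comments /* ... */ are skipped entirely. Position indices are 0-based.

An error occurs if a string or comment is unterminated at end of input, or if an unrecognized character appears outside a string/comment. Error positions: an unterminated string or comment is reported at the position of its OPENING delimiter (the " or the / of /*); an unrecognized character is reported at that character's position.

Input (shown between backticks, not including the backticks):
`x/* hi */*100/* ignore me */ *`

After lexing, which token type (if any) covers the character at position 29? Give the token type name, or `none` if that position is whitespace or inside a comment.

pos=0: emit ID 'x' (now at pos=1)
pos=1: enter COMMENT mode (saw '/*')
exit COMMENT mode (now at pos=9)
pos=9: emit STAR '*'
pos=10: emit NUM '100' (now at pos=13)
pos=13: enter COMMENT mode (saw '/*')
exit COMMENT mode (now at pos=28)
pos=29: emit STAR '*'
DONE. 4 tokens: [ID, STAR, NUM, STAR]
Position 29: char is '*' -> STAR

Answer: STAR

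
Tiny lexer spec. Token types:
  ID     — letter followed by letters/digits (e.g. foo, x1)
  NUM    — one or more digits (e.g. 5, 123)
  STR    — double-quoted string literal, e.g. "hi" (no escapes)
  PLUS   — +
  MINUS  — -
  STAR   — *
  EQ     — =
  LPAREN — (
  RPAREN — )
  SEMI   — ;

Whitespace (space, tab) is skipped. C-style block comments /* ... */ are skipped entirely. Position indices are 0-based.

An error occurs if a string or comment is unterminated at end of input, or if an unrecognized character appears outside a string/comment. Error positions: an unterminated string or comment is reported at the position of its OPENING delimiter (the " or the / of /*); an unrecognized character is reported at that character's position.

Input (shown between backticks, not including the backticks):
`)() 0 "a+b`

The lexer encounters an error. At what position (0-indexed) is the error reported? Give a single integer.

pos=0: emit RPAREN ')'
pos=1: emit LPAREN '('
pos=2: emit RPAREN ')'
pos=4: emit NUM '0' (now at pos=5)
pos=6: enter STRING mode
pos=6: ERROR — unterminated string

Answer: 6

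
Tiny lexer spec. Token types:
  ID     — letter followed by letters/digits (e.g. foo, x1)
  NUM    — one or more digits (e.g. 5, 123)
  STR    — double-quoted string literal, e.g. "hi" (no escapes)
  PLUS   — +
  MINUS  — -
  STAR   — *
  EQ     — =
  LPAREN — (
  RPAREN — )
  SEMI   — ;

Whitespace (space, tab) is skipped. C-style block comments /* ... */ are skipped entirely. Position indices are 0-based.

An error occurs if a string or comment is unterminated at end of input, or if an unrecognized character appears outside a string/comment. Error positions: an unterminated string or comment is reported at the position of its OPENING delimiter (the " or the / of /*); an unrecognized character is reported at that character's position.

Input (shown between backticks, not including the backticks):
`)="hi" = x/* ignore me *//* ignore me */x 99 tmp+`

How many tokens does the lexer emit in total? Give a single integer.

pos=0: emit RPAREN ')'
pos=1: emit EQ '='
pos=2: enter STRING mode
pos=2: emit STR "hi" (now at pos=6)
pos=7: emit EQ '='
pos=9: emit ID 'x' (now at pos=10)
pos=10: enter COMMENT mode (saw '/*')
exit COMMENT mode (now at pos=25)
pos=25: enter COMMENT mode (saw '/*')
exit COMMENT mode (now at pos=40)
pos=40: emit ID 'x' (now at pos=41)
pos=42: emit NUM '99' (now at pos=44)
pos=45: emit ID 'tmp' (now at pos=48)
pos=48: emit PLUS '+'
DONE. 9 tokens: [RPAREN, EQ, STR, EQ, ID, ID, NUM, ID, PLUS]

Answer: 9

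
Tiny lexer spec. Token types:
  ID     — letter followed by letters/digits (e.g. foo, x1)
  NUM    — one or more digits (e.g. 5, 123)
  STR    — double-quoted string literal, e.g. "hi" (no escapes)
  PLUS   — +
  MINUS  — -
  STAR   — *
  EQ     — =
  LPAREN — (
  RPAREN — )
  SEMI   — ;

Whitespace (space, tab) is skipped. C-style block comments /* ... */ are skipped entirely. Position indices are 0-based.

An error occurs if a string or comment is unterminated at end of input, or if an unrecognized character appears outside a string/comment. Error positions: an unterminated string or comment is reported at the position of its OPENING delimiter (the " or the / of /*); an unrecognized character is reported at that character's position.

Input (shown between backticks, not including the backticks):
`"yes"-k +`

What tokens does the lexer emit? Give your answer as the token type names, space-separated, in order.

Answer: STR MINUS ID PLUS

Derivation:
pos=0: enter STRING mode
pos=0: emit STR "yes" (now at pos=5)
pos=5: emit MINUS '-'
pos=6: emit ID 'k' (now at pos=7)
pos=8: emit PLUS '+'
DONE. 4 tokens: [STR, MINUS, ID, PLUS]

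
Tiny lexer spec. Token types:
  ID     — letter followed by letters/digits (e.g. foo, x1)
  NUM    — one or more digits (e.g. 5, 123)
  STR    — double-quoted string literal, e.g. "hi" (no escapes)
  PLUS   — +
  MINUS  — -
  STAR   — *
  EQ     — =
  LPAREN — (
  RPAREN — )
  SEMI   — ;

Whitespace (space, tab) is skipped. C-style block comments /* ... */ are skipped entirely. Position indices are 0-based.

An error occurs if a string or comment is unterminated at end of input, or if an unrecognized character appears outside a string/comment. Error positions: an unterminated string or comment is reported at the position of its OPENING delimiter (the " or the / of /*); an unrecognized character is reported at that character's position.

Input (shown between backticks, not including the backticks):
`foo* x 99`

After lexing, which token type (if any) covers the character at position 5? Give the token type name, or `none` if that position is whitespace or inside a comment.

Answer: ID

Derivation:
pos=0: emit ID 'foo' (now at pos=3)
pos=3: emit STAR '*'
pos=5: emit ID 'x' (now at pos=6)
pos=7: emit NUM '99' (now at pos=9)
DONE. 4 tokens: [ID, STAR, ID, NUM]
Position 5: char is 'x' -> ID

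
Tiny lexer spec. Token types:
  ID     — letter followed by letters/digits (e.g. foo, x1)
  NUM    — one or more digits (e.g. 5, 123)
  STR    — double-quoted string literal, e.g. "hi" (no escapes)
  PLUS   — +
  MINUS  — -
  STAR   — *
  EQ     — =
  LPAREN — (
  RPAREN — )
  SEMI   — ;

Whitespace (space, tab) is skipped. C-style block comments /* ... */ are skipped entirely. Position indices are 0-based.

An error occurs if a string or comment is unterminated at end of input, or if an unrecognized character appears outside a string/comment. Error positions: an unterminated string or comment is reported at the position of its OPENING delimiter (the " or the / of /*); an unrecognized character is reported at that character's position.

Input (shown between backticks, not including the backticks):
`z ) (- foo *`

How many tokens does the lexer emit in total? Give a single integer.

pos=0: emit ID 'z' (now at pos=1)
pos=2: emit RPAREN ')'
pos=4: emit LPAREN '('
pos=5: emit MINUS '-'
pos=7: emit ID 'foo' (now at pos=10)
pos=11: emit STAR '*'
DONE. 6 tokens: [ID, RPAREN, LPAREN, MINUS, ID, STAR]

Answer: 6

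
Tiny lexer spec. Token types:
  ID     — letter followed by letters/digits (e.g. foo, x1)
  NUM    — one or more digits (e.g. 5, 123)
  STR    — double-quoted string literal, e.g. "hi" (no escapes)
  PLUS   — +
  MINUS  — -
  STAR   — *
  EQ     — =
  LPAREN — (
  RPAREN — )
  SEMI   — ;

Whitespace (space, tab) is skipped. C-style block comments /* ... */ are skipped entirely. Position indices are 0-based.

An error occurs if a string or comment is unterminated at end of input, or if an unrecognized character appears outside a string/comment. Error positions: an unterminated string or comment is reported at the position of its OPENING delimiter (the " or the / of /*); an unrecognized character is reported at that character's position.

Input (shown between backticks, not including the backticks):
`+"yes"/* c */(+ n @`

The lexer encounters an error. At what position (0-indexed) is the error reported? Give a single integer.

Answer: 18

Derivation:
pos=0: emit PLUS '+'
pos=1: enter STRING mode
pos=1: emit STR "yes" (now at pos=6)
pos=6: enter COMMENT mode (saw '/*')
exit COMMENT mode (now at pos=13)
pos=13: emit LPAREN '('
pos=14: emit PLUS '+'
pos=16: emit ID 'n' (now at pos=17)
pos=18: ERROR — unrecognized char '@'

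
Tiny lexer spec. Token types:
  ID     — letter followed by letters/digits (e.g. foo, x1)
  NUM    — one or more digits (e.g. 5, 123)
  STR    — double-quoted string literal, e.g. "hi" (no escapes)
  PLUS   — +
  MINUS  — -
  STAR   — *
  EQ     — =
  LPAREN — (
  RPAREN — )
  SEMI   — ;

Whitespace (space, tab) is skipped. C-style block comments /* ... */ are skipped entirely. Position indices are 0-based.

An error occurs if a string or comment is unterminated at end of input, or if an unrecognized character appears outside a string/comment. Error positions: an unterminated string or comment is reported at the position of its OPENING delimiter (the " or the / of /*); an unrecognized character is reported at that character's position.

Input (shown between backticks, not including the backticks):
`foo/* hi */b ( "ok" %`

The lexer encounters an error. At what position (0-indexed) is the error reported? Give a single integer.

Answer: 20

Derivation:
pos=0: emit ID 'foo' (now at pos=3)
pos=3: enter COMMENT mode (saw '/*')
exit COMMENT mode (now at pos=11)
pos=11: emit ID 'b' (now at pos=12)
pos=13: emit LPAREN '('
pos=15: enter STRING mode
pos=15: emit STR "ok" (now at pos=19)
pos=20: ERROR — unrecognized char '%'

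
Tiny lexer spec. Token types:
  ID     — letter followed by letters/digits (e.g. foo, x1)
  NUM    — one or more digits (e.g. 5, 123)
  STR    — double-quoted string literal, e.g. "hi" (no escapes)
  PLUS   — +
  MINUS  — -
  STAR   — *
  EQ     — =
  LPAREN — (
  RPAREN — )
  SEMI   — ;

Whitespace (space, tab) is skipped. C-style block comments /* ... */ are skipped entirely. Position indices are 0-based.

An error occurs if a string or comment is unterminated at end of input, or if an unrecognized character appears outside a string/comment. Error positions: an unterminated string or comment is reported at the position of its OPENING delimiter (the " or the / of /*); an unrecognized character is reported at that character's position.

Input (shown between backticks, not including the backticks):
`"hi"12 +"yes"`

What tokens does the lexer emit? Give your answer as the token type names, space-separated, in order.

pos=0: enter STRING mode
pos=0: emit STR "hi" (now at pos=4)
pos=4: emit NUM '12' (now at pos=6)
pos=7: emit PLUS '+'
pos=8: enter STRING mode
pos=8: emit STR "yes" (now at pos=13)
DONE. 4 tokens: [STR, NUM, PLUS, STR]

Answer: STR NUM PLUS STR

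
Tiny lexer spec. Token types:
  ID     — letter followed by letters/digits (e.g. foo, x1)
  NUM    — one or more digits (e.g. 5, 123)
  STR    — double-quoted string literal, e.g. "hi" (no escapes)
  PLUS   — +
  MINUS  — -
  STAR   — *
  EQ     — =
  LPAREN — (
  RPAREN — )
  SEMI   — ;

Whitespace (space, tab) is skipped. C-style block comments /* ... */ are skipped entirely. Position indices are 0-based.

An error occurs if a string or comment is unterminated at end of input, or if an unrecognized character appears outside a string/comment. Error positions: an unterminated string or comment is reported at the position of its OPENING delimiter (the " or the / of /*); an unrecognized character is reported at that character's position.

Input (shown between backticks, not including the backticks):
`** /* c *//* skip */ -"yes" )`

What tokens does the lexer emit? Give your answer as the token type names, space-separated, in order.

pos=0: emit STAR '*'
pos=1: emit STAR '*'
pos=3: enter COMMENT mode (saw '/*')
exit COMMENT mode (now at pos=10)
pos=10: enter COMMENT mode (saw '/*')
exit COMMENT mode (now at pos=20)
pos=21: emit MINUS '-'
pos=22: enter STRING mode
pos=22: emit STR "yes" (now at pos=27)
pos=28: emit RPAREN ')'
DONE. 5 tokens: [STAR, STAR, MINUS, STR, RPAREN]

Answer: STAR STAR MINUS STR RPAREN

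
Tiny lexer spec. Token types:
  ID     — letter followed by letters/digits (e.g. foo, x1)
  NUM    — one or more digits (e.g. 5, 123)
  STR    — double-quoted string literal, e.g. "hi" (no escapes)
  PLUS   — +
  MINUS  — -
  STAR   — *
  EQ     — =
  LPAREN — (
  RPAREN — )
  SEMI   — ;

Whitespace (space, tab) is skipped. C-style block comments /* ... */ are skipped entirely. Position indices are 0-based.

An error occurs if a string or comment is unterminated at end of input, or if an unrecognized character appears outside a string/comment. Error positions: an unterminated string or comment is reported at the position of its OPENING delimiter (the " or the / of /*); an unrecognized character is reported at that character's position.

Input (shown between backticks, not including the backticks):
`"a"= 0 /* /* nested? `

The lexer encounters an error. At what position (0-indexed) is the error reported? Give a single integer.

Answer: 7

Derivation:
pos=0: enter STRING mode
pos=0: emit STR "a" (now at pos=3)
pos=3: emit EQ '='
pos=5: emit NUM '0' (now at pos=6)
pos=7: enter COMMENT mode (saw '/*')
pos=7: ERROR — unterminated comment (reached EOF)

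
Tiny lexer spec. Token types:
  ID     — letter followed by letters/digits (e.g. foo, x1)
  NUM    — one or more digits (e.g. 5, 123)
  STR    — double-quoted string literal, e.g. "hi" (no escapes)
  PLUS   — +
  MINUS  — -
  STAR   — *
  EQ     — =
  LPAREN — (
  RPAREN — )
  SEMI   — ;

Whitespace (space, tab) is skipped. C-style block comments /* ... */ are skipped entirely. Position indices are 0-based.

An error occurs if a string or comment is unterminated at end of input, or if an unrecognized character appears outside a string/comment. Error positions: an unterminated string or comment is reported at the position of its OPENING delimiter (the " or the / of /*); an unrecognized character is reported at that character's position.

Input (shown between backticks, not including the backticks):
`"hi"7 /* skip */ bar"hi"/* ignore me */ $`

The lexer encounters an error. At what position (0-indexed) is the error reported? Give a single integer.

Answer: 40

Derivation:
pos=0: enter STRING mode
pos=0: emit STR "hi" (now at pos=4)
pos=4: emit NUM '7' (now at pos=5)
pos=6: enter COMMENT mode (saw '/*')
exit COMMENT mode (now at pos=16)
pos=17: emit ID 'bar' (now at pos=20)
pos=20: enter STRING mode
pos=20: emit STR "hi" (now at pos=24)
pos=24: enter COMMENT mode (saw '/*')
exit COMMENT mode (now at pos=39)
pos=40: ERROR — unrecognized char '$'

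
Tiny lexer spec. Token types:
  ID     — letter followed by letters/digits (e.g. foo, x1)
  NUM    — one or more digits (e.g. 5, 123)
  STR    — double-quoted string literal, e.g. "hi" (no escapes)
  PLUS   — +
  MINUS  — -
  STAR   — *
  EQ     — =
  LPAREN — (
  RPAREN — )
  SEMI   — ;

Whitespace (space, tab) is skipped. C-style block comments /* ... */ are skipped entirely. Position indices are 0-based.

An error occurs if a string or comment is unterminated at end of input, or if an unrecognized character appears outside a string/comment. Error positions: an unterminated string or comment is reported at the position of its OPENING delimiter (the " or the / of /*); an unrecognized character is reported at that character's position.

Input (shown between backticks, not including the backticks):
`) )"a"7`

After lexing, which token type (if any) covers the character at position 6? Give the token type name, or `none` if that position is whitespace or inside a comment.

pos=0: emit RPAREN ')'
pos=2: emit RPAREN ')'
pos=3: enter STRING mode
pos=3: emit STR "a" (now at pos=6)
pos=6: emit NUM '7' (now at pos=7)
DONE. 4 tokens: [RPAREN, RPAREN, STR, NUM]
Position 6: char is '7' -> NUM

Answer: NUM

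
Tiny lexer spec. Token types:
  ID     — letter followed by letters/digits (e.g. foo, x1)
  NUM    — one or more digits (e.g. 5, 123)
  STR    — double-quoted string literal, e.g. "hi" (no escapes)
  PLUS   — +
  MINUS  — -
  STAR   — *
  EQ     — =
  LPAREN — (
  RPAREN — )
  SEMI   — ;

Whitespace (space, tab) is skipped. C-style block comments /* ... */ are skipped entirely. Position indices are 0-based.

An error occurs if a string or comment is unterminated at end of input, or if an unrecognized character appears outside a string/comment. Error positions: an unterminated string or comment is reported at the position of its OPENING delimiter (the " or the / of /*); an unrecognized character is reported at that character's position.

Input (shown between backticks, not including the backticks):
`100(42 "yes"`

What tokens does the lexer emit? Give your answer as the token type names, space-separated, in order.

Answer: NUM LPAREN NUM STR

Derivation:
pos=0: emit NUM '100' (now at pos=3)
pos=3: emit LPAREN '('
pos=4: emit NUM '42' (now at pos=6)
pos=7: enter STRING mode
pos=7: emit STR "yes" (now at pos=12)
DONE. 4 tokens: [NUM, LPAREN, NUM, STR]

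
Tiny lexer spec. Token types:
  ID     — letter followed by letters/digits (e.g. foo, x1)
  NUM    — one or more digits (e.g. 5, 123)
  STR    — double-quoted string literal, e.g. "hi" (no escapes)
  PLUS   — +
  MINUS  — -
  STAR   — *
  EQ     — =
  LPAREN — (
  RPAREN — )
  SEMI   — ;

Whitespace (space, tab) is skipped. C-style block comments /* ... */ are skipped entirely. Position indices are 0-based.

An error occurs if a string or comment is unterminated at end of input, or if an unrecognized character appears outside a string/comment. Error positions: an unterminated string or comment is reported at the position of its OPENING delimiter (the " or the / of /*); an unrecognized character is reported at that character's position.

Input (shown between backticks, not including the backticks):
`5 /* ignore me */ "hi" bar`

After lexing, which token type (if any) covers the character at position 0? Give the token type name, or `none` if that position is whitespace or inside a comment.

Answer: NUM

Derivation:
pos=0: emit NUM '5' (now at pos=1)
pos=2: enter COMMENT mode (saw '/*')
exit COMMENT mode (now at pos=17)
pos=18: enter STRING mode
pos=18: emit STR "hi" (now at pos=22)
pos=23: emit ID 'bar' (now at pos=26)
DONE. 3 tokens: [NUM, STR, ID]
Position 0: char is '5' -> NUM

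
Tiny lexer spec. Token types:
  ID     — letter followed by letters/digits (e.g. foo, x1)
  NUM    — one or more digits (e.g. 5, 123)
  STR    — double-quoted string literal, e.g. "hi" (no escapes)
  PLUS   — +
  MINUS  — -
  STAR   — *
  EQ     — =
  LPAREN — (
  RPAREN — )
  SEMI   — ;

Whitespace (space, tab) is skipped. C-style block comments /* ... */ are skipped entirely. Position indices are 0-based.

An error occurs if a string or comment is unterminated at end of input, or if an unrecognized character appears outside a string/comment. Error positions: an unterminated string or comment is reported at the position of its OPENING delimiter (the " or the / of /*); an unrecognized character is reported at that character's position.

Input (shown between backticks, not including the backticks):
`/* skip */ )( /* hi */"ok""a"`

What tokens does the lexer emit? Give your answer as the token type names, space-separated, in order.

Answer: RPAREN LPAREN STR STR

Derivation:
pos=0: enter COMMENT mode (saw '/*')
exit COMMENT mode (now at pos=10)
pos=11: emit RPAREN ')'
pos=12: emit LPAREN '('
pos=14: enter COMMENT mode (saw '/*')
exit COMMENT mode (now at pos=22)
pos=22: enter STRING mode
pos=22: emit STR "ok" (now at pos=26)
pos=26: enter STRING mode
pos=26: emit STR "a" (now at pos=29)
DONE. 4 tokens: [RPAREN, LPAREN, STR, STR]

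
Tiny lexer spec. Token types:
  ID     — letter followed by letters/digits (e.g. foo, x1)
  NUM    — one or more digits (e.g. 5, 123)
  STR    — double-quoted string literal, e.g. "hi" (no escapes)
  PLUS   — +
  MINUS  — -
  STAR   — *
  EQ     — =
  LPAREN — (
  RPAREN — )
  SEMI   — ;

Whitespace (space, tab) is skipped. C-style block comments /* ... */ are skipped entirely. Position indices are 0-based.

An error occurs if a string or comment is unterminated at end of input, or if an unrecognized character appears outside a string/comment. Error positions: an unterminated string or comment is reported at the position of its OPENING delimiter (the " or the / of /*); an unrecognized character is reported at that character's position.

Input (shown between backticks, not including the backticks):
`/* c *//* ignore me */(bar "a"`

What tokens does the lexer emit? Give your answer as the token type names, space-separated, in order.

pos=0: enter COMMENT mode (saw '/*')
exit COMMENT mode (now at pos=7)
pos=7: enter COMMENT mode (saw '/*')
exit COMMENT mode (now at pos=22)
pos=22: emit LPAREN '('
pos=23: emit ID 'bar' (now at pos=26)
pos=27: enter STRING mode
pos=27: emit STR "a" (now at pos=30)
DONE. 3 tokens: [LPAREN, ID, STR]

Answer: LPAREN ID STR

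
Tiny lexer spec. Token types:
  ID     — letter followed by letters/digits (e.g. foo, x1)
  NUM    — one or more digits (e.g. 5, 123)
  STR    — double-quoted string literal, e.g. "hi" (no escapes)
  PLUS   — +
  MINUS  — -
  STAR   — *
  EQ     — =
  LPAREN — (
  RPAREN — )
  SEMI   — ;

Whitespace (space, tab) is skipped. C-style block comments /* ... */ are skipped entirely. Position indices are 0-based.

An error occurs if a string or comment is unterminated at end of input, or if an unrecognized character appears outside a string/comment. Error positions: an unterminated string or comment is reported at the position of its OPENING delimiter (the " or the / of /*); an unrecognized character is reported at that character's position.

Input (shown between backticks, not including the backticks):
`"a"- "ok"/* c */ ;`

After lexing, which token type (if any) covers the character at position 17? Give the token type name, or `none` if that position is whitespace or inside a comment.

Answer: SEMI

Derivation:
pos=0: enter STRING mode
pos=0: emit STR "a" (now at pos=3)
pos=3: emit MINUS '-'
pos=5: enter STRING mode
pos=5: emit STR "ok" (now at pos=9)
pos=9: enter COMMENT mode (saw '/*')
exit COMMENT mode (now at pos=16)
pos=17: emit SEMI ';'
DONE. 4 tokens: [STR, MINUS, STR, SEMI]
Position 17: char is ';' -> SEMI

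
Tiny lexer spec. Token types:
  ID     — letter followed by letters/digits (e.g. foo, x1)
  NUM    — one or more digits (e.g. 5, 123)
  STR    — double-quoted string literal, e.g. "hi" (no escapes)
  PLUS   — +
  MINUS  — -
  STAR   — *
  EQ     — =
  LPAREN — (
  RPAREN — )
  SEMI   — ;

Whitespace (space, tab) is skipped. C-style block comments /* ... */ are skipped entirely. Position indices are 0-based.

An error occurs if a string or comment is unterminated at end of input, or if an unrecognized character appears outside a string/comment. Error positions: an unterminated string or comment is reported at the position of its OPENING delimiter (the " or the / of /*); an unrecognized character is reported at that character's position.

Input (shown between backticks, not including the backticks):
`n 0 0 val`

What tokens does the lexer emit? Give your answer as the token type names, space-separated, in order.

Answer: ID NUM NUM ID

Derivation:
pos=0: emit ID 'n' (now at pos=1)
pos=2: emit NUM '0' (now at pos=3)
pos=4: emit NUM '0' (now at pos=5)
pos=6: emit ID 'val' (now at pos=9)
DONE. 4 tokens: [ID, NUM, NUM, ID]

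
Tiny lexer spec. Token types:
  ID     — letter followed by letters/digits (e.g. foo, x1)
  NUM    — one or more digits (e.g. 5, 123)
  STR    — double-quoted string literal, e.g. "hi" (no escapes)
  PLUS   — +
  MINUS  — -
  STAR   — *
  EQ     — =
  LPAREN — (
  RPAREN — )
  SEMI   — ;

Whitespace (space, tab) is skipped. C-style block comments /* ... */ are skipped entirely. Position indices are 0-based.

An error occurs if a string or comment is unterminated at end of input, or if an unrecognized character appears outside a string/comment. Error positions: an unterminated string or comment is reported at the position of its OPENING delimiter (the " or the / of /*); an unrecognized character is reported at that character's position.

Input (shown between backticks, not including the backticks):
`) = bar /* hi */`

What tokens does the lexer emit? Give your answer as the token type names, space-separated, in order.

pos=0: emit RPAREN ')'
pos=2: emit EQ '='
pos=4: emit ID 'bar' (now at pos=7)
pos=8: enter COMMENT mode (saw '/*')
exit COMMENT mode (now at pos=16)
DONE. 3 tokens: [RPAREN, EQ, ID]

Answer: RPAREN EQ ID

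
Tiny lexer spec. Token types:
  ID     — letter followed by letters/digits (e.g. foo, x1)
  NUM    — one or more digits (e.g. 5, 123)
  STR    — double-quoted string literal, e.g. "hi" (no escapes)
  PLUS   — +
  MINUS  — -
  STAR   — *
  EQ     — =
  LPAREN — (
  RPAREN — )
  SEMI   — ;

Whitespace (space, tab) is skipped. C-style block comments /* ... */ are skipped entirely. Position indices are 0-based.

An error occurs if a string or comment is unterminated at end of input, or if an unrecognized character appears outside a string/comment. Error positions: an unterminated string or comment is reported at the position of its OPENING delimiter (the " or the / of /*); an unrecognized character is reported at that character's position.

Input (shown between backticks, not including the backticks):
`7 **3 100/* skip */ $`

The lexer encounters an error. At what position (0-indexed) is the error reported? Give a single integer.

Answer: 20

Derivation:
pos=0: emit NUM '7' (now at pos=1)
pos=2: emit STAR '*'
pos=3: emit STAR '*'
pos=4: emit NUM '3' (now at pos=5)
pos=6: emit NUM '100' (now at pos=9)
pos=9: enter COMMENT mode (saw '/*')
exit COMMENT mode (now at pos=19)
pos=20: ERROR — unrecognized char '$'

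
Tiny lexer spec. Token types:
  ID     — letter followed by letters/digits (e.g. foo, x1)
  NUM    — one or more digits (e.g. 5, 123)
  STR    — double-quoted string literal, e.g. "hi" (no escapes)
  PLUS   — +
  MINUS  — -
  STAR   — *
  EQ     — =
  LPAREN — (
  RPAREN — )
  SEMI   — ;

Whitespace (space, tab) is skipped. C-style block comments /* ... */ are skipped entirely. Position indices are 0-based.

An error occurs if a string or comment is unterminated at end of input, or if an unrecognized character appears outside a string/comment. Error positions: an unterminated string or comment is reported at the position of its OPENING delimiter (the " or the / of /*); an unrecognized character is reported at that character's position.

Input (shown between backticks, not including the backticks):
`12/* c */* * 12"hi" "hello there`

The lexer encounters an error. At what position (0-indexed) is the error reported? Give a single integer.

pos=0: emit NUM '12' (now at pos=2)
pos=2: enter COMMENT mode (saw '/*')
exit COMMENT mode (now at pos=9)
pos=9: emit STAR '*'
pos=11: emit STAR '*'
pos=13: emit NUM '12' (now at pos=15)
pos=15: enter STRING mode
pos=15: emit STR "hi" (now at pos=19)
pos=20: enter STRING mode
pos=20: ERROR — unterminated string

Answer: 20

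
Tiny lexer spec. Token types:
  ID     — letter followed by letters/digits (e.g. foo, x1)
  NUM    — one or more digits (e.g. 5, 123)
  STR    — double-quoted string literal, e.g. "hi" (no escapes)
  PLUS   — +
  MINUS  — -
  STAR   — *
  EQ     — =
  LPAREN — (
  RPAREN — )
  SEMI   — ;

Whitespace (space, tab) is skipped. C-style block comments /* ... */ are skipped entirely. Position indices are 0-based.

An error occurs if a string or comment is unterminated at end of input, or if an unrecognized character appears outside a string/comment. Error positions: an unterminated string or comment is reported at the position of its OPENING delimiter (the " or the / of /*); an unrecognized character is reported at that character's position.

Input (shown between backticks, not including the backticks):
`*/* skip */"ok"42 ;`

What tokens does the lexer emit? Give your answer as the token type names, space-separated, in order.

Answer: STAR STR NUM SEMI

Derivation:
pos=0: emit STAR '*'
pos=1: enter COMMENT mode (saw '/*')
exit COMMENT mode (now at pos=11)
pos=11: enter STRING mode
pos=11: emit STR "ok" (now at pos=15)
pos=15: emit NUM '42' (now at pos=17)
pos=18: emit SEMI ';'
DONE. 4 tokens: [STAR, STR, NUM, SEMI]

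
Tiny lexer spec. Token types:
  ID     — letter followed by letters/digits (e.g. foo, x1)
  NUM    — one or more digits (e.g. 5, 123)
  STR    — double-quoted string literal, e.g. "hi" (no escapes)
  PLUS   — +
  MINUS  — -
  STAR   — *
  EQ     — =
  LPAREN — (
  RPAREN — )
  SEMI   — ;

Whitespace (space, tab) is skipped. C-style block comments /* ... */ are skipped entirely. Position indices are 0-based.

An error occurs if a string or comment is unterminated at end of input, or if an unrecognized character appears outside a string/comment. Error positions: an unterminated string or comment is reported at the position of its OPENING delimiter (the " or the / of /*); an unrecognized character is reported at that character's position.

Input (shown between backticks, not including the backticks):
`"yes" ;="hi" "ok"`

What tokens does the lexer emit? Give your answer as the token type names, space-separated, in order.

pos=0: enter STRING mode
pos=0: emit STR "yes" (now at pos=5)
pos=6: emit SEMI ';'
pos=7: emit EQ '='
pos=8: enter STRING mode
pos=8: emit STR "hi" (now at pos=12)
pos=13: enter STRING mode
pos=13: emit STR "ok" (now at pos=17)
DONE. 5 tokens: [STR, SEMI, EQ, STR, STR]

Answer: STR SEMI EQ STR STR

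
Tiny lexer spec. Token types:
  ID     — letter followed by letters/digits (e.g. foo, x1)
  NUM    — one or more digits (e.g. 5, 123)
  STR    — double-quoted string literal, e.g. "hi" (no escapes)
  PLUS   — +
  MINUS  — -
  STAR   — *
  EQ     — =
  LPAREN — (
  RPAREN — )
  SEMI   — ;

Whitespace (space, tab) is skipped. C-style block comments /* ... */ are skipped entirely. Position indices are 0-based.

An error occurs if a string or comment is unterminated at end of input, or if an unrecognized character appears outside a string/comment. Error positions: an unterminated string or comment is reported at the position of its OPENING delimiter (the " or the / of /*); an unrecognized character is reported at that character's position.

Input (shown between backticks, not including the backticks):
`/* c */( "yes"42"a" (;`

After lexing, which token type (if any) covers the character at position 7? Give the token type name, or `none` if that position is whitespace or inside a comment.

Answer: LPAREN

Derivation:
pos=0: enter COMMENT mode (saw '/*')
exit COMMENT mode (now at pos=7)
pos=7: emit LPAREN '('
pos=9: enter STRING mode
pos=9: emit STR "yes" (now at pos=14)
pos=14: emit NUM '42' (now at pos=16)
pos=16: enter STRING mode
pos=16: emit STR "a" (now at pos=19)
pos=20: emit LPAREN '('
pos=21: emit SEMI ';'
DONE. 6 tokens: [LPAREN, STR, NUM, STR, LPAREN, SEMI]
Position 7: char is '(' -> LPAREN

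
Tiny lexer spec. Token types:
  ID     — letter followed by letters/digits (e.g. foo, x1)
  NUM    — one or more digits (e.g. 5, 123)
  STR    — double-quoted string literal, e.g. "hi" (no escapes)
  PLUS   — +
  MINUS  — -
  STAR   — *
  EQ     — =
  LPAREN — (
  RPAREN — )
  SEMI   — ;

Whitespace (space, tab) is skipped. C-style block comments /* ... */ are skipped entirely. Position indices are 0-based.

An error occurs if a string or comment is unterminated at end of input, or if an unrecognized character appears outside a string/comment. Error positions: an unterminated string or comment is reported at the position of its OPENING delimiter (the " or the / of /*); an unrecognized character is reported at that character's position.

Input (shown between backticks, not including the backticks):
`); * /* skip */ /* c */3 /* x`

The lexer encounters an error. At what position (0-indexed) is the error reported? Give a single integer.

Answer: 25

Derivation:
pos=0: emit RPAREN ')'
pos=1: emit SEMI ';'
pos=3: emit STAR '*'
pos=5: enter COMMENT mode (saw '/*')
exit COMMENT mode (now at pos=15)
pos=16: enter COMMENT mode (saw '/*')
exit COMMENT mode (now at pos=23)
pos=23: emit NUM '3' (now at pos=24)
pos=25: enter COMMENT mode (saw '/*')
pos=25: ERROR — unterminated comment (reached EOF)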